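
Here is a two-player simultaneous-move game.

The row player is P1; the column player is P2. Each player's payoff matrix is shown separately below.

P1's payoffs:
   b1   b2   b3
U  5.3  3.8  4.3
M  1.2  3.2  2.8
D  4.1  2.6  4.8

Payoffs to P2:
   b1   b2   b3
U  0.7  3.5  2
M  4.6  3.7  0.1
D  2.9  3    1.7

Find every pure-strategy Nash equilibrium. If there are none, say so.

(U, b2)

(U, b1): P2 can switch to b2 (0.7 → 3.5). Not NE.
(U, b2): P1 gets 3.8, best alternative 3.2; P2 gets 3.5, best alternative 2. No profitable deviation — NE.
(U, b3): P1 can switch to D (4.3 → 4.8). Not NE.
(M, b1): P1 can switch to U (1.2 → 5.3). Not NE.
(M, b2): P1 can switch to U (3.2 → 3.8). Not NE.
(M, b3): P1 can switch to U (2.8 → 4.3). Not NE.
(D, b1): P1 can switch to U (4.1 → 5.3). Not NE.
(D, b2): P1 can switch to U (2.6 → 3.8). Not NE.
(D, b3): P2 can switch to b1 (1.7 → 2.9). Not NE.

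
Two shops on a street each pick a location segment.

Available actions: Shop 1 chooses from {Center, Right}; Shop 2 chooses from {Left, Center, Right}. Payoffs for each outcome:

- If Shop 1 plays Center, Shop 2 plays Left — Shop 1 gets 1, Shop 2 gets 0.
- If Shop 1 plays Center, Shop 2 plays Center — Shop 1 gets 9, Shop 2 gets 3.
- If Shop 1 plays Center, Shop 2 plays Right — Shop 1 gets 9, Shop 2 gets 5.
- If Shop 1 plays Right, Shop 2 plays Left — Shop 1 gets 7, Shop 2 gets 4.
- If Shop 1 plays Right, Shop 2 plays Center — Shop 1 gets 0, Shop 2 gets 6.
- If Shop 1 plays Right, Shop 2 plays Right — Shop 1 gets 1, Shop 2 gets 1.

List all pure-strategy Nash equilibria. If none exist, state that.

(Center, Right)

Shop 1 against Left: payoffs 1, 7 → best response Right.
Shop 1 against Center: payoffs 9, 0 → best response Center.
Shop 1 against Right: payoffs 9, 1 → best response Center.
Shop 2 against Center: payoffs 0, 3, 5 → best response Right.
Shop 2 against Right: payoffs 4, 6, 1 → best response Center.
Mutual best responses: (Center, Right).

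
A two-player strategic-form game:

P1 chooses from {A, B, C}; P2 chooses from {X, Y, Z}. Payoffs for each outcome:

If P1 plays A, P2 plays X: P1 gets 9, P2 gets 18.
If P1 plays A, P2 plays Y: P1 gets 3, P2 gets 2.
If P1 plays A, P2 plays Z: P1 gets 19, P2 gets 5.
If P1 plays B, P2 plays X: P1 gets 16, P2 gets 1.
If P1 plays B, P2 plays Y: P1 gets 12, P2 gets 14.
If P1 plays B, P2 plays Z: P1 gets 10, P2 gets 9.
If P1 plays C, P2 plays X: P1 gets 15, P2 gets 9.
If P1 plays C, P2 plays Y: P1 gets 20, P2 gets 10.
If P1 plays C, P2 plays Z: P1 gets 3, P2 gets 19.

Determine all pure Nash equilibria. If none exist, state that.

none

(A, X): P1 can switch to B (9 → 16). Not NE.
(A, Y): P1 can switch to B (3 → 12). Not NE.
(A, Z): P2 can switch to X (5 → 18). Not NE.
(B, X): P2 can switch to Y (1 → 14). Not NE.
(B, Y): P1 can switch to C (12 → 20). Not NE.
(B, Z): P1 can switch to A (10 → 19). Not NE.
(C, X): P1 can switch to B (15 → 16). Not NE.
(C, Y): P2 can switch to Z (10 → 19). Not NE.
(C, Z): P1 can switch to A (3 → 19). Not NE.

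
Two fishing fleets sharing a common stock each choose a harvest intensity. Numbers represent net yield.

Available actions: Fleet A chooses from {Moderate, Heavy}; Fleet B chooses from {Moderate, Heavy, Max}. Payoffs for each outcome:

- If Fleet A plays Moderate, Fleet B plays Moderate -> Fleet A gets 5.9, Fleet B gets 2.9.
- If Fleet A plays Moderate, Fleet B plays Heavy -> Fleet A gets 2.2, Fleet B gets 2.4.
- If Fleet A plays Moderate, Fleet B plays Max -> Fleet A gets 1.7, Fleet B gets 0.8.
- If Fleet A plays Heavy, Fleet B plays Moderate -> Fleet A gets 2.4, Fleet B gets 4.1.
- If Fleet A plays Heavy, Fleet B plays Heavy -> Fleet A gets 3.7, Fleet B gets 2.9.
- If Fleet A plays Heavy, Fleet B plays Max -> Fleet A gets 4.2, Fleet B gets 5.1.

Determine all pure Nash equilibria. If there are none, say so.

Pure-strategy Nash equilibria: (Moderate, Moderate); (Heavy, Max)

For each strategy profile, look for a profitable unilateral deviation.
(Moderate, Moderate): Fleet A gets 5.9, best alternative 2.4; Fleet B gets 2.9, best alternative 2.4. No profitable deviation — NE.
(Moderate, Heavy): Fleet A can switch to Heavy (2.2 → 3.7). Not NE.
(Moderate, Max): Fleet A can switch to Heavy (1.7 → 4.2). Not NE.
(Heavy, Moderate): Fleet A can switch to Moderate (2.4 → 5.9). Not NE.
(Heavy, Heavy): Fleet B can switch to Moderate (2.9 → 4.1). Not NE.
(Heavy, Max): Fleet A gets 4.2, best alternative 1.7; Fleet B gets 5.1, best alternative 4.1. No profitable deviation — NE.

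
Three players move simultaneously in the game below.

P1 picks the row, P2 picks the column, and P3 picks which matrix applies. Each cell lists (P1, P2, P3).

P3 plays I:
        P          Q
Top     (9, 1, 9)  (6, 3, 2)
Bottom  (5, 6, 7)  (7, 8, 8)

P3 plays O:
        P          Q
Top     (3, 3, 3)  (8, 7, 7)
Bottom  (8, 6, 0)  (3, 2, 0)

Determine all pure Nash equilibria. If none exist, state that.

P1 against (P, I): payoffs 9, 5 → best response Top.
P1 against (P, O): payoffs 3, 8 → best response Bottom.
P1 against (Q, I): payoffs 6, 7 → best response Bottom.
P1 against (Q, O): payoffs 8, 3 → best response Top.
P2 against (Top, I): payoffs 1, 3 → best response Q.
P2 against (Top, O): payoffs 3, 7 → best response Q.
P2 against (Bottom, I): payoffs 6, 8 → best response Q.
P2 against (Bottom, O): payoffs 6, 2 → best response P.
P3 against (Top, P): payoffs 9, 3 → best response I.
P3 against (Top, Q): payoffs 2, 7 → best response O.
P3 against (Bottom, P): payoffs 7, 0 → best response I.
P3 against (Bottom, Q): payoffs 8, 0 → best response I.
Mutual best responses: (Top, Q, O); (Bottom, Q, I).

The pure Nash equilibria are (Top, Q, O) and (Bottom, Q, I).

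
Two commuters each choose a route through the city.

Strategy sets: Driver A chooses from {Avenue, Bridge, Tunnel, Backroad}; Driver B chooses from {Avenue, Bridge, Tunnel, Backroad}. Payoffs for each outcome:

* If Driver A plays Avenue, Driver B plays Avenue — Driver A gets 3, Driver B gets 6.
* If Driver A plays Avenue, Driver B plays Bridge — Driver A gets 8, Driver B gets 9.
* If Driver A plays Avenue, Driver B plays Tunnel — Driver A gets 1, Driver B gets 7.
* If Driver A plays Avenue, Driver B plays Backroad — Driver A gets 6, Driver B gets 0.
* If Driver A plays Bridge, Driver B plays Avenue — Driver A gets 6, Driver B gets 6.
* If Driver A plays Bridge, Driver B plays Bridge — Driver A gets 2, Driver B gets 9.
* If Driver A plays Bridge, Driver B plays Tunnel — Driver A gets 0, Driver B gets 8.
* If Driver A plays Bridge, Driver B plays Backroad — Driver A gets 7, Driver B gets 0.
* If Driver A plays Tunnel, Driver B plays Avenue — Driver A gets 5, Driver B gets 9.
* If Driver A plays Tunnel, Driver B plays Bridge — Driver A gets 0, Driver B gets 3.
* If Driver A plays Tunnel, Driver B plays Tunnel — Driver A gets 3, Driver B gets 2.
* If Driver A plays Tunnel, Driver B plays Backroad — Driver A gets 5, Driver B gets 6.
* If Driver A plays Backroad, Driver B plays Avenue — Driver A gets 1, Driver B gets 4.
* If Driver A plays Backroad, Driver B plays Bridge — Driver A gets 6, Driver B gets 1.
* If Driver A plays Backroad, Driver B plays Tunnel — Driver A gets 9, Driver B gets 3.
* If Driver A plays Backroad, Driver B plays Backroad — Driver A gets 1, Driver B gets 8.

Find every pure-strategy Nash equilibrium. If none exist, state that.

(Avenue, Avenue): Driver A can switch to Bridge (3 → 6). Not NE.
(Avenue, Bridge): Driver A gets 8, best alternative 6; Driver B gets 9, best alternative 7. No profitable deviation — NE.
(Avenue, Tunnel): Driver A can switch to Tunnel (1 → 3). Not NE.
(Avenue, Backroad): Driver A can switch to Bridge (6 → 7). Not NE.
(Bridge, Avenue): Driver B can switch to Bridge (6 → 9). Not NE.
(Bridge, Bridge): Driver A can switch to Avenue (2 → 8). Not NE.
(Bridge, Tunnel): Driver A can switch to Avenue (0 → 1). Not NE.
(Bridge, Backroad): Driver B can switch to Avenue (0 → 6). Not NE.
(Tunnel, Avenue): Driver A can switch to Bridge (5 → 6). Not NE.
(Tunnel, Bridge): Driver A can switch to Avenue (0 → 8). Not NE.
(Tunnel, Tunnel): Driver A can switch to Backroad (3 → 9). Not NE.
(Tunnel, Backroad): Driver A can switch to Avenue (5 → 6). Not NE.
(Backroad, Avenue): Driver A can switch to Avenue (1 → 3). Not NE.
(The remaining 3 profiles each have a profitable deviation by the same check.)

The unique pure-strategy Nash equilibrium is (Avenue, Bridge).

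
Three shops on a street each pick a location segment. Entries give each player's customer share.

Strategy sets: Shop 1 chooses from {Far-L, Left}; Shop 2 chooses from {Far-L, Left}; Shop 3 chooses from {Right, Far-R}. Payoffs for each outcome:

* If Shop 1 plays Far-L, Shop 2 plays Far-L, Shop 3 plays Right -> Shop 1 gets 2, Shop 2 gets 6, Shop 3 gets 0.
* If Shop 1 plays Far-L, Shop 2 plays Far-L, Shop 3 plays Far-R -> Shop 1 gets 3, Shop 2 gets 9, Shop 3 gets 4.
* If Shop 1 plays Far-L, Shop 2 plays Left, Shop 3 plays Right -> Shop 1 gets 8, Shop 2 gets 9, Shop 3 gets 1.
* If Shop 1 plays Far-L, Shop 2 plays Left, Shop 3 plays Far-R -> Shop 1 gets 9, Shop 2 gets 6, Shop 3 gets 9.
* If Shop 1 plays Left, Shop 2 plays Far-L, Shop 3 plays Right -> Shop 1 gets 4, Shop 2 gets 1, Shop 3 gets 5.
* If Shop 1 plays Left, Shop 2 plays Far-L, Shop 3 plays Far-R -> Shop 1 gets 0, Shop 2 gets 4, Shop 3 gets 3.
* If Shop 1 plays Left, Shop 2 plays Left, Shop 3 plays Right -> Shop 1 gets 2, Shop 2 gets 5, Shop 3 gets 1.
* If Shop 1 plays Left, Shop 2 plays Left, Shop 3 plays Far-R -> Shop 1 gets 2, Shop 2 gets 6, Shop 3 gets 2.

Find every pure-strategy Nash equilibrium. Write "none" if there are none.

Mark each player's best response to every combination of opponents' strategies; a profile where every player is best-responding is a pure Nash equilibrium.
Shop 1 against (Far-L, Right): payoffs 2, 4 → best response Left.
Shop 1 against (Far-L, Far-R): payoffs 3, 0 → best response Far-L.
Shop 1 against (Left, Right): payoffs 8, 2 → best response Far-L.
Shop 1 against (Left, Far-R): payoffs 9, 2 → best response Far-L.
Shop 2 against (Far-L, Right): payoffs 6, 9 → best response Left.
Shop 2 against (Far-L, Far-R): payoffs 9, 6 → best response Far-L.
Shop 2 against (Left, Right): payoffs 1, 5 → best response Left.
Shop 2 against (Left, Far-R): payoffs 4, 6 → best response Left.
Shop 3 against (Far-L, Far-L): payoffs 0, 4 → best response Far-R.
Shop 3 against (Far-L, Left): payoffs 1, 9 → best response Far-R.
Shop 3 against (Left, Far-L): payoffs 5, 3 → best response Right.
Shop 3 against (Left, Left): payoffs 1, 2 → best response Far-R.
Mutual best responses: (Far-L, Far-L, Far-R).

Pure NE: (Far-L, Far-L, Far-R)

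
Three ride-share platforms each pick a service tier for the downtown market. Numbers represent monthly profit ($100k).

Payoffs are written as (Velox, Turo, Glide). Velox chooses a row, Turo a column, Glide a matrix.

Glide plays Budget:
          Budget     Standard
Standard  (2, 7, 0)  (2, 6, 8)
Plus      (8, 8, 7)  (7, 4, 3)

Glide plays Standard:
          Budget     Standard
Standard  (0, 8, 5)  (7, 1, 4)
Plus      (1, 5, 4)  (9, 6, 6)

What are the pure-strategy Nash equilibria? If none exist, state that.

Pure-strategy Nash equilibria: (Plus, Budget, Budget); (Plus, Standard, Standard)

Mark each player's best response to every combination of opponents' strategies; a profile where every player is best-responding is a pure Nash equilibrium.
Velox against (Budget, Budget): payoffs 2, 8 → best response Plus.
Velox against (Budget, Standard): payoffs 0, 1 → best response Plus.
Velox against (Standard, Budget): payoffs 2, 7 → best response Plus.
Velox against (Standard, Standard): payoffs 7, 9 → best response Plus.
Turo against (Standard, Budget): payoffs 7, 6 → best response Budget.
Turo against (Standard, Standard): payoffs 8, 1 → best response Budget.
Turo against (Plus, Budget): payoffs 8, 4 → best response Budget.
Turo against (Plus, Standard): payoffs 5, 6 → best response Standard.
Glide against (Standard, Budget): payoffs 0, 5 → best response Standard.
Glide against (Standard, Standard): payoffs 8, 4 → best response Budget.
Glide against (Plus, Budget): payoffs 7, 4 → best response Budget.
Glide against (Plus, Standard): payoffs 3, 6 → best response Standard.
Mutual best responses: (Plus, Budget, Budget); (Plus, Standard, Standard).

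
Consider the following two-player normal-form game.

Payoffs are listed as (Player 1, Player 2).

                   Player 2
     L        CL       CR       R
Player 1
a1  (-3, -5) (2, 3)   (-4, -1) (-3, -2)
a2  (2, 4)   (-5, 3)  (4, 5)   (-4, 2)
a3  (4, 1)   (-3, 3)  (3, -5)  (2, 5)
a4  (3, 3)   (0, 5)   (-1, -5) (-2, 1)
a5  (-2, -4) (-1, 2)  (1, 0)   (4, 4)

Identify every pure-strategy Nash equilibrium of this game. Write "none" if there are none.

(a1, CL) and (a2, CR) and (a5, R)

Player 1 against L: payoffs -3, 2, 4, 3, -2 → best response a3.
Player 1 against CL: payoffs 2, -5, -3, 0, -1 → best response a1.
Player 1 against CR: payoffs -4, 4, 3, -1, 1 → best response a2.
Player 1 against R: payoffs -3, -4, 2, -2, 4 → best response a5.
Player 2 against a1: payoffs -5, 3, -1, -2 → best response CL.
Player 2 against a2: payoffs 4, 3, 5, 2 → best response CR.
Player 2 against a3: payoffs 1, 3, -5, 5 → best response R.
Player 2 against a4: payoffs 3, 5, -5, 1 → best response CL.
Player 2 against a5: payoffs -4, 2, 0, 4 → best response R.
Mutual best responses: (a1, CL); (a2, CR); (a5, R).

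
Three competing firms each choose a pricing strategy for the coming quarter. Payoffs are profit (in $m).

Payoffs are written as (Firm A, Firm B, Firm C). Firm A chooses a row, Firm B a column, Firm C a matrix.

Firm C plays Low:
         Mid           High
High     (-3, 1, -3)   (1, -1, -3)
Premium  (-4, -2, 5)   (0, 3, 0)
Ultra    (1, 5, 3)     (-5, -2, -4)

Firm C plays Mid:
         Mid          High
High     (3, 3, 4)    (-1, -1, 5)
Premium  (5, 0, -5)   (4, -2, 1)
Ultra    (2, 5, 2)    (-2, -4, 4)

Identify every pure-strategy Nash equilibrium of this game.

Firm A against (Mid, Low): payoffs -3, -4, 1 → best response Ultra.
Firm A against (Mid, Mid): payoffs 3, 5, 2 → best response Premium.
Firm A against (High, Low): payoffs 1, 0, -5 → best response High.
Firm A against (High, Mid): payoffs -1, 4, -2 → best response Premium.
Firm B against (High, Low): payoffs 1, -1 → best response Mid.
Firm B against (High, Mid): payoffs 3, -1 → best response Mid.
Firm B against (Premium, Low): payoffs -2, 3 → best response High.
Firm B against (Premium, Mid): payoffs 0, -2 → best response Mid.
Firm B against (Ultra, Low): payoffs 5, -2 → best response Mid.
Firm B against (Ultra, Mid): payoffs 5, -4 → best response Mid.
Firm C against (High, Mid): payoffs -3, 4 → best response Mid.
Firm C against (High, High): payoffs -3, 5 → best response Mid.
Firm C against (Premium, Mid): payoffs 5, -5 → best response Low.
Firm C against (Premium, High): payoffs 0, 1 → best response Mid.
Firm C against (Ultra, Mid): payoffs 3, 2 → best response Low.
Firm C against (Ultra, High): payoffs -4, 4 → best response Mid.
Mutual best responses: (Ultra, Mid, Low).

The unique pure-strategy Nash equilibrium is (Ultra, Mid, Low).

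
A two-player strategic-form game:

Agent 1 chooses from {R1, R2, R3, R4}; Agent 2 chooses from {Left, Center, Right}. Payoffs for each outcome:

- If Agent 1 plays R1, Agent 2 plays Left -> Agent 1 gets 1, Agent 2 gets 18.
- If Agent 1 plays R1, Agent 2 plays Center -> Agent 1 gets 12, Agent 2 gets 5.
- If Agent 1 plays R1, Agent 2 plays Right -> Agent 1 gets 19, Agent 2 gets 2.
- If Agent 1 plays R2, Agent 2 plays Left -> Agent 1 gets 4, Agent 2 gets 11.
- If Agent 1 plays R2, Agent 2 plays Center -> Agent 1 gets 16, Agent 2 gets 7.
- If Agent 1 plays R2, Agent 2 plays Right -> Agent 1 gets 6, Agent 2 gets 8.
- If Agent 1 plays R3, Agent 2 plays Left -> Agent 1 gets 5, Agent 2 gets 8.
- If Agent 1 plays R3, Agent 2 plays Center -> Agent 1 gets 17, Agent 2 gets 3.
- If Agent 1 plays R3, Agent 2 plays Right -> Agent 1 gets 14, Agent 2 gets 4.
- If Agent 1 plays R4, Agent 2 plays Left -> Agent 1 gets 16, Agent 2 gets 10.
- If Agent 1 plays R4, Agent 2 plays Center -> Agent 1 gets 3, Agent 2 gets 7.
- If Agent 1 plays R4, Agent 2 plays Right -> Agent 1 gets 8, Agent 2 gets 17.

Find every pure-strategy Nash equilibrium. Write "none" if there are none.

none

For each strategy profile, look for a profitable unilateral deviation.
(R1, Left): Agent 1 can switch to R2 (1 → 4). Not NE.
(R1, Center): Agent 1 can switch to R2 (12 → 16). Not NE.
(R1, Right): Agent 2 can switch to Left (2 → 18). Not NE.
(R2, Left): Agent 1 can switch to R3 (4 → 5). Not NE.
(R2, Center): Agent 1 can switch to R3 (16 → 17). Not NE.
(R2, Right): Agent 1 can switch to R1 (6 → 19). Not NE.
(R3, Left): Agent 1 can switch to R4 (5 → 16). Not NE.
(R3, Center): Agent 2 can switch to Left (3 → 8). Not NE.
(The remaining 4 profiles each have a profitable deviation by the same check.)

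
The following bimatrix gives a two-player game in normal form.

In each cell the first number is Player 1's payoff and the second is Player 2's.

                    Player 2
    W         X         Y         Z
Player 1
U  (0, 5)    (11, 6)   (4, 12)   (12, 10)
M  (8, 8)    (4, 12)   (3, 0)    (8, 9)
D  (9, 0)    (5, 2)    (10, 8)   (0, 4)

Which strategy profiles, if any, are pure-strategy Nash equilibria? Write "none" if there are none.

Player 1 against W: payoffs 0, 8, 9 → best response D.
Player 1 against X: payoffs 11, 4, 5 → best response U.
Player 1 against Y: payoffs 4, 3, 10 → best response D.
Player 1 against Z: payoffs 12, 8, 0 → best response U.
Player 2 against U: payoffs 5, 6, 12, 10 → best response Y.
Player 2 against M: payoffs 8, 12, 0, 9 → best response X.
Player 2 against D: payoffs 0, 2, 8, 4 → best response Y.
Mutual best responses: (D, Y).

The unique pure-strategy Nash equilibrium is (D, Y).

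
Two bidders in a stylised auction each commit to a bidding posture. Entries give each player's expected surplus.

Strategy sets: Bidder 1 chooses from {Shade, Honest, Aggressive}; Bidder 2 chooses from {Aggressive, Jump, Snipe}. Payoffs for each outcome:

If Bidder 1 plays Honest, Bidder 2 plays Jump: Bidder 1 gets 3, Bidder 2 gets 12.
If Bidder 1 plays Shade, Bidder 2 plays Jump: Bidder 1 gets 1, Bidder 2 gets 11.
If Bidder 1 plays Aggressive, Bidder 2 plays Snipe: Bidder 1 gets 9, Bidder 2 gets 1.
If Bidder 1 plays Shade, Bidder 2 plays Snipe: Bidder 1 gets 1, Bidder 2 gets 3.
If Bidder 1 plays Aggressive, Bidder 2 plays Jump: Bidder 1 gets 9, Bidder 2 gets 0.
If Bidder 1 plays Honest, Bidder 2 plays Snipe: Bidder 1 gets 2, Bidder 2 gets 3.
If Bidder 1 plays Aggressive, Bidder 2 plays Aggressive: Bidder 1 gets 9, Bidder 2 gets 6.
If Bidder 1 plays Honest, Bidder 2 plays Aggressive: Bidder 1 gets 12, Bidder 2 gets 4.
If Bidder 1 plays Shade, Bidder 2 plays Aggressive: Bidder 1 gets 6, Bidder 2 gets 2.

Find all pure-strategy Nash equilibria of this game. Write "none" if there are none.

For each player, find the best response to each opponent profile; mutual best responses are the pure NE.
Bidder 1 against Aggressive: payoffs 6, 12, 9 → best response Honest.
Bidder 1 against Jump: payoffs 1, 3, 9 → best response Aggressive.
Bidder 1 against Snipe: payoffs 1, 2, 9 → best response Aggressive.
Bidder 2 against Shade: payoffs 2, 11, 3 → best response Jump.
Bidder 2 against Honest: payoffs 4, 12, 3 → best response Jump.
Bidder 2 against Aggressive: payoffs 6, 0, 1 → best response Aggressive.
No profile is a mutual best response for all players.

There is no pure-strategy Nash equilibrium.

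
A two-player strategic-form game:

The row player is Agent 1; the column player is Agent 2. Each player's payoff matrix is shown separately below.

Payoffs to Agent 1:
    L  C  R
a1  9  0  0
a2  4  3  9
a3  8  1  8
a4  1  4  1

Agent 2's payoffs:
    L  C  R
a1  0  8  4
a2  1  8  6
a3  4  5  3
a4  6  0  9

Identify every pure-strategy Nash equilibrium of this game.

none

(a1, L): Agent 2 can switch to C (0 → 8). Not NE.
(a1, C): Agent 1 can switch to a2 (0 → 3). Not NE.
(a1, R): Agent 1 can switch to a2 (0 → 9). Not NE.
(a2, L): Agent 1 can switch to a1 (4 → 9). Not NE.
(a2, C): Agent 1 can switch to a4 (3 → 4). Not NE.
(a2, R): Agent 2 can switch to C (6 → 8). Not NE.
(a3, L): Agent 1 can switch to a1 (8 → 9). Not NE.
(a3, C): Agent 1 can switch to a2 (1 → 3). Not NE.
(a3, R): Agent 1 can switch to a2 (8 → 9). Not NE.
(a4, L): Agent 1 can switch to a1 (1 → 9). Not NE.
(The remaining 2 profiles each have a profitable deviation by the same check.)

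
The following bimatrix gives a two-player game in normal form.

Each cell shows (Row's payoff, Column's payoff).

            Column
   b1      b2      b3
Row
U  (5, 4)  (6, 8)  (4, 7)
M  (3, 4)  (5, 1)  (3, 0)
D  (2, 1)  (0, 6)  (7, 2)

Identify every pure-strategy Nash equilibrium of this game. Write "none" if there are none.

Mark each player's best response to every combination of opponents' strategies; a profile where every player is best-responding is a pure Nash equilibrium.
Row against b1: payoffs 5, 3, 2 → best response U.
Row against b2: payoffs 6, 5, 0 → best response U.
Row against b3: payoffs 4, 3, 7 → best response D.
Column against U: payoffs 4, 8, 7 → best response b2.
Column against M: payoffs 4, 1, 0 → best response b1.
Column against D: payoffs 1, 6, 2 → best response b2.
Mutual best responses: (U, b2).

The unique pure-strategy Nash equilibrium is (U, b2).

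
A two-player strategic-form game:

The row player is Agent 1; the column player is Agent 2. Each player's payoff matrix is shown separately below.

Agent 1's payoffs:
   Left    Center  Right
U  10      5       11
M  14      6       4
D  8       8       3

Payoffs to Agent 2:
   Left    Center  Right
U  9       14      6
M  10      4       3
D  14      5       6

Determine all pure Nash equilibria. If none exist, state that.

(M, Left)

Agent 1 against Left: payoffs 10, 14, 8 → best response M.
Agent 1 against Center: payoffs 5, 6, 8 → best response D.
Agent 1 against Right: payoffs 11, 4, 3 → best response U.
Agent 2 against U: payoffs 9, 14, 6 → best response Center.
Agent 2 against M: payoffs 10, 4, 3 → best response Left.
Agent 2 against D: payoffs 14, 5, 6 → best response Left.
Mutual best responses: (M, Left).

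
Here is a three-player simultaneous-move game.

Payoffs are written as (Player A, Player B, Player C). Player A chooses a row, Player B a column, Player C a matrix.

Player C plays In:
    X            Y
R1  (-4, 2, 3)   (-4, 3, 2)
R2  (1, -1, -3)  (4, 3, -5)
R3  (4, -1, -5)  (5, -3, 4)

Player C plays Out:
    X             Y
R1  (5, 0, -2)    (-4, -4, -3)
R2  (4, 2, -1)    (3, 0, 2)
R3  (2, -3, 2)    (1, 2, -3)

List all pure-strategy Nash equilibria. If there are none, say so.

Player A against (X, In): payoffs -4, 1, 4 → best response R3.
Player A against (X, Out): payoffs 5, 4, 2 → best response R1.
Player A against (Y, In): payoffs -4, 4, 5 → best response R3.
Player A against (Y, Out): payoffs -4, 3, 1 → best response R2.
Player B against (R1, In): payoffs 2, 3 → best response Y.
Player B against (R1, Out): payoffs 0, -4 → best response X.
Player B against (R2, In): payoffs -1, 3 → best response Y.
Player B against (R2, Out): payoffs 2, 0 → best response X.
Player B against (R3, In): payoffs -1, -3 → best response X.
Player B against (R3, Out): payoffs -3, 2 → best response Y.
Player C against (R1, X): payoffs 3, -2 → best response In.
Player C against (R1, Y): payoffs 2, -3 → best response In.
Player C against (R2, X): payoffs -3, -1 → best response Out.
Player C against (R2, Y): payoffs -5, 2 → best response Out.
Player C against (R3, X): payoffs -5, 2 → best response Out.
Player C against (R3, Y): payoffs 4, -3 → best response In.
No profile is a mutual best response for all players.

none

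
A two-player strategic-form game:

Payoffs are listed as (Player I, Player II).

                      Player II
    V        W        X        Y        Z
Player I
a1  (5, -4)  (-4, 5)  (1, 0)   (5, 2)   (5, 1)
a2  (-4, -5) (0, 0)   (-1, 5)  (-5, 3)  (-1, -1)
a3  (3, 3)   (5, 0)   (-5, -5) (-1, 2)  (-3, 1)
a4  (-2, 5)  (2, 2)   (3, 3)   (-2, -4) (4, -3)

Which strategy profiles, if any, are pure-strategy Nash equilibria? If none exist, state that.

(a1, V): Player II can switch to W (-4 → 5). Not NE.
(a1, W): Player I can switch to a2 (-4 → 0). Not NE.
(a1, X): Player I can switch to a4 (1 → 3). Not NE.
(a1, Y): Player II can switch to W (2 → 5). Not NE.
(a1, Z): Player II can switch to W (1 → 5). Not NE.
(a2, V): Player I can switch to a1 (-4 → 5). Not NE.
(a2, W): Player I can switch to a3 (0 → 5). Not NE.
(a2, X): Player I can switch to a1 (-1 → 1). Not NE.
(a2, Y): Player I can switch to a1 (-5 → 5). Not NE.
(a2, Z): Player I can switch to a1 (-1 → 5). Not NE.
(The remaining 10 profiles each have a profitable deviation by the same check.)

No pure-strategy Nash equilibrium.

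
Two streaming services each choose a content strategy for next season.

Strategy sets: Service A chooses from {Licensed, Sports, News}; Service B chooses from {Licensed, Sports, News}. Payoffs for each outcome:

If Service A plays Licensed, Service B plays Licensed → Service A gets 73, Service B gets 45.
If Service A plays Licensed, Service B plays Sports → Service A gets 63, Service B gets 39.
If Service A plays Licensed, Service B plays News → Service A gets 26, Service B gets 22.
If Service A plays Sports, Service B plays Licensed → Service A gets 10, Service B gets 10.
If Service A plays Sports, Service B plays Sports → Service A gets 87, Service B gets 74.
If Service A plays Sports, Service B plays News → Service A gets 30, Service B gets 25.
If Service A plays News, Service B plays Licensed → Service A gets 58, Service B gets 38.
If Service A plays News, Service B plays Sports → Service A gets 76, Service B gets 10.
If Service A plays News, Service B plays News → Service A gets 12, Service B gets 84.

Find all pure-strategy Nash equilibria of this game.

The pure Nash equilibria are (Licensed, Licensed) and (Sports, Sports).

Check each profile: it is a Nash equilibrium iff no player can strictly gain by switching unilaterally.
(Licensed, Licensed): Service A gets 73, best alternative 58; Service B gets 45, best alternative 39. No profitable deviation — NE.
(Licensed, Sports): Service A can switch to Sports (63 → 87). Not NE.
(Licensed, News): Service A can switch to Sports (26 → 30). Not NE.
(Sports, Licensed): Service A can switch to Licensed (10 → 73). Not NE.
(Sports, Sports): Service A gets 87, best alternative 76; Service B gets 74, best alternative 25. No profitable deviation — NE.
(Sports, News): Service B can switch to Sports (25 → 74). Not NE.
(News, Licensed): Service A can switch to Licensed (58 → 73). Not NE.
(News, Sports): Service A can switch to Sports (76 → 87). Not NE.
(News, News): Service A can switch to Licensed (12 → 26). Not NE.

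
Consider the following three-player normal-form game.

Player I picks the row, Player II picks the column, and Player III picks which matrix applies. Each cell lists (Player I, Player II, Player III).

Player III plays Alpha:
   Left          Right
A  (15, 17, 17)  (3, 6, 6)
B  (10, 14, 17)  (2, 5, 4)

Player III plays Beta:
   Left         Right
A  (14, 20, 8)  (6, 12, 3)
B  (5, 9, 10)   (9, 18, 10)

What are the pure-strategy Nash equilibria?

For each strategy profile, look for a profitable unilateral deviation.
(A, Left, Alpha): Player I gets 15, best alternative 10; Player II gets 17, best alternative 6; Player III gets 17, best alternative 8. No profitable deviation — NE.
(A, Left, Beta): Player III can switch to Alpha (8 → 17). Not NE.
(A, Right, Alpha): Player II can switch to Left (6 → 17). Not NE.
(A, Right, Beta): Player I can switch to B (6 → 9). Not NE.
(B, Left, Alpha): Player I can switch to A (10 → 15). Not NE.
(B, Left, Beta): Player I can switch to A (5 → 14). Not NE.
(B, Right, Alpha): Player I can switch to A (2 → 3). Not NE.
(B, Right, Beta): Player I gets 9, best alternative 6; Player II gets 18, best alternative 9; Player III gets 10, best alternative 4. No profitable deviation — NE.

(A, Left, Alpha), (B, Right, Beta)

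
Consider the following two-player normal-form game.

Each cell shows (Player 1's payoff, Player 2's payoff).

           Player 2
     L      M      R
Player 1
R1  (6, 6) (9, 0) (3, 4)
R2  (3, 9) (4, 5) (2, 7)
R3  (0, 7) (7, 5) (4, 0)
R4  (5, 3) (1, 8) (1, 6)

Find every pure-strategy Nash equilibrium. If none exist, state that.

For each player, find the best response to each opponent profile; mutual best responses are the pure NE.
Player 1 against L: payoffs 6, 3, 0, 5 → best response R1.
Player 1 against M: payoffs 9, 4, 7, 1 → best response R1.
Player 1 against R: payoffs 3, 2, 4, 1 → best response R3.
Player 2 against R1: payoffs 6, 0, 4 → best response L.
Player 2 against R2: payoffs 9, 5, 7 → best response L.
Player 2 against R3: payoffs 7, 5, 0 → best response L.
Player 2 against R4: payoffs 3, 8, 6 → best response M.
Mutual best responses: (R1, L).

The unique pure-strategy Nash equilibrium is (R1, L).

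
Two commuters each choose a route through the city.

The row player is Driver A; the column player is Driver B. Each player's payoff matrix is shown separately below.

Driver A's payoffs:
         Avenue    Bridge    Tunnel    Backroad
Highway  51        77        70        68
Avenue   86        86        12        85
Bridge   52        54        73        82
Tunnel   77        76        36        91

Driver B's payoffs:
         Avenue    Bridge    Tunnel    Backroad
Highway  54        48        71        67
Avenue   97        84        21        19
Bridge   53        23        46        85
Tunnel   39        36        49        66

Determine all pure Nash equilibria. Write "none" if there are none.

Driver A against Avenue: payoffs 51, 86, 52, 77 → best response Avenue.
Driver A against Bridge: payoffs 77, 86, 54, 76 → best response Avenue.
Driver A against Tunnel: payoffs 70, 12, 73, 36 → best response Bridge.
Driver A against Backroad: payoffs 68, 85, 82, 91 → best response Tunnel.
Driver B against Highway: payoffs 54, 48, 71, 67 → best response Tunnel.
Driver B against Avenue: payoffs 97, 84, 21, 19 → best response Avenue.
Driver B against Bridge: payoffs 53, 23, 46, 85 → best response Backroad.
Driver B against Tunnel: payoffs 39, 36, 49, 66 → best response Backroad.
Mutual best responses: (Avenue, Avenue); (Tunnel, Backroad).

The pure Nash equilibria are (Avenue, Avenue) and (Tunnel, Backroad).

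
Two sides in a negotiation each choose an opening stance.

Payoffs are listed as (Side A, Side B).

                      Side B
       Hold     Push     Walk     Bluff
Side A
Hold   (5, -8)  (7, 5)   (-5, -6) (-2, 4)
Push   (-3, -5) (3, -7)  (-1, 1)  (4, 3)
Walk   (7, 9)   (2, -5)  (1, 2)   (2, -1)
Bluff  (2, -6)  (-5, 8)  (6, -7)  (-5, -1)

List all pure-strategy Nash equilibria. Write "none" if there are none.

(Hold, Hold): Side A can switch to Walk (5 → 7). Not NE.
(Hold, Push): Side A gets 7, best alternative 3; Side B gets 5, best alternative 4. No profitable deviation — NE.
(Hold, Walk): Side A can switch to Push (-5 → -1). Not NE.
(Hold, Bluff): Side A can switch to Push (-2 → 4). Not NE.
(Push, Hold): Side A can switch to Hold (-3 → 5). Not NE.
(Push, Push): Side A can switch to Hold (3 → 7). Not NE.
(Push, Walk): Side A can switch to Walk (-1 → 1). Not NE.
(Push, Bluff): Side A gets 4, best alternative 2; Side B gets 3, best alternative 1. No profitable deviation — NE.
(Walk, Hold): Side A gets 7, best alternative 5; Side B gets 9, best alternative 2. No profitable deviation — NE.
(Walk, Push): Side A can switch to Hold (2 → 7). Not NE.
(Walk, Walk): Side A can switch to Bluff (1 → 6). Not NE.
(The remaining 5 profiles each have a profitable deviation by the same check.)

The pure Nash equilibria are (Hold, Push), (Push, Bluff), (Walk, Hold).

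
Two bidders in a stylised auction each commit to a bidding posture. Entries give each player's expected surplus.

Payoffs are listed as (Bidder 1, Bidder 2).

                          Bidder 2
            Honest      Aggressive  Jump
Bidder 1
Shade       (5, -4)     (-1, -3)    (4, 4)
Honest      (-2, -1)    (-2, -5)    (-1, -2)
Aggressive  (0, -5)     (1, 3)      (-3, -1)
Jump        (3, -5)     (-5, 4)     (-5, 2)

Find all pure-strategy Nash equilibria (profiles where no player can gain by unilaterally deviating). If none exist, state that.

Bidder 1 against Honest: payoffs 5, -2, 0, 3 → best response Shade.
Bidder 1 against Aggressive: payoffs -1, -2, 1, -5 → best response Aggressive.
Bidder 1 against Jump: payoffs 4, -1, -3, -5 → best response Shade.
Bidder 2 against Shade: payoffs -4, -3, 4 → best response Jump.
Bidder 2 against Honest: payoffs -1, -5, -2 → best response Honest.
Bidder 2 against Aggressive: payoffs -5, 3, -1 → best response Aggressive.
Bidder 2 against Jump: payoffs -5, 4, 2 → best response Aggressive.
Mutual best responses: (Shade, Jump); (Aggressive, Aggressive).

(Shade, Jump), (Aggressive, Aggressive)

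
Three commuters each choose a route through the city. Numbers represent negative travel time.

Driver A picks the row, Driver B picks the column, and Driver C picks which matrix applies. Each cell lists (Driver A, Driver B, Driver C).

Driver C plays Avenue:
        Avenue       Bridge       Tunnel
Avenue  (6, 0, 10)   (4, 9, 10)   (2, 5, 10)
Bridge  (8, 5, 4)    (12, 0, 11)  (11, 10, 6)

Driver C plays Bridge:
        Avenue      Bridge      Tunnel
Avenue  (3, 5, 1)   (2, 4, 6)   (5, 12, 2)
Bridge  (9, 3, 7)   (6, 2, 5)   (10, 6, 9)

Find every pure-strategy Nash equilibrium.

Pure NE: (Bridge, Tunnel, Bridge)

Mark each player's best response to every combination of opponents' strategies; a profile where every player is best-responding is a pure Nash equilibrium.
Driver A against (Avenue, Avenue): payoffs 6, 8 → best response Bridge.
Driver A against (Avenue, Bridge): payoffs 3, 9 → best response Bridge.
Driver A against (Bridge, Avenue): payoffs 4, 12 → best response Bridge.
Driver A against (Bridge, Bridge): payoffs 2, 6 → best response Bridge.
Driver A against (Tunnel, Avenue): payoffs 2, 11 → best response Bridge.
Driver A against (Tunnel, Bridge): payoffs 5, 10 → best response Bridge.
Driver B against (Avenue, Avenue): payoffs 0, 9, 5 → best response Bridge.
Driver B against (Avenue, Bridge): payoffs 5, 4, 12 → best response Tunnel.
Driver B against (Bridge, Avenue): payoffs 5, 0, 10 → best response Tunnel.
Driver B against (Bridge, Bridge): payoffs 3, 2, 6 → best response Tunnel.
Driver C against (Avenue, Avenue): payoffs 10, 1 → best response Avenue.
Driver C against (Avenue, Bridge): payoffs 10, 6 → best response Avenue.
Driver C against (Avenue, Tunnel): payoffs 10, 2 → best response Avenue.
Driver C against (Bridge, Avenue): payoffs 4, 7 → best response Bridge.
Driver C against (Bridge, Bridge): payoffs 11, 5 → best response Avenue.
Driver C against (Bridge, Tunnel): payoffs 6, 9 → best response Bridge.
Mutual best responses: (Bridge, Tunnel, Bridge).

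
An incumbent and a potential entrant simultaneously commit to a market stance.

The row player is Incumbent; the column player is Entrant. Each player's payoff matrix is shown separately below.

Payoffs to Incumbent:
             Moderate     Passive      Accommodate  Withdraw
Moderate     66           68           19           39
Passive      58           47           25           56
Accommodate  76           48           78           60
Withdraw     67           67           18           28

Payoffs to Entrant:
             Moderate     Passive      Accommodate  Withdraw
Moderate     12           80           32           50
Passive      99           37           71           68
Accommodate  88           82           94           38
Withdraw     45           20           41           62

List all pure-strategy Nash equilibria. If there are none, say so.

(Moderate, Moderate): Incumbent can switch to Accommodate (66 → 76). Not NE.
(Moderate, Passive): Incumbent gets 68, best alternative 67; Entrant gets 80, best alternative 50. No profitable deviation — NE.
(Moderate, Accommodate): Incumbent can switch to Passive (19 → 25). Not NE.
(Moderate, Withdraw): Incumbent can switch to Passive (39 → 56). Not NE.
(Passive, Moderate): Incumbent can switch to Moderate (58 → 66). Not NE.
(Passive, Passive): Incumbent can switch to Moderate (47 → 68). Not NE.
(Passive, Accommodate): Incumbent can switch to Accommodate (25 → 78). Not NE.
(Accommodate, Accommodate): Incumbent gets 78, best alternative 25; Entrant gets 94, best alternative 88. No profitable deviation — NE.
(The remaining 8 profiles each have a profitable deviation by the same check.)

The pure Nash equilibria are (Moderate, Passive), (Accommodate, Accommodate).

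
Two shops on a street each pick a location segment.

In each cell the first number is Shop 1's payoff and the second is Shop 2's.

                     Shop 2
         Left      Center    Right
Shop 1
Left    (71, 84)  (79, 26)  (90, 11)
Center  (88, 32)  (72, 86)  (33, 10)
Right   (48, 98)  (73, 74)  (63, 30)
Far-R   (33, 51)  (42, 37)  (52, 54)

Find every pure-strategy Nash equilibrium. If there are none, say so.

For each player, find the best response to each opponent profile; mutual best responses are the pure NE.
Shop 1 against Left: payoffs 71, 88, 48, 33 → best response Center.
Shop 1 against Center: payoffs 79, 72, 73, 42 → best response Left.
Shop 1 against Right: payoffs 90, 33, 63, 52 → best response Left.
Shop 2 against Left: payoffs 84, 26, 11 → best response Left.
Shop 2 against Center: payoffs 32, 86, 10 → best response Center.
Shop 2 against Right: payoffs 98, 74, 30 → best response Left.
Shop 2 against Far-R: payoffs 51, 37, 54 → best response Right.
No profile is a mutual best response for all players.

No pure-strategy Nash equilibrium.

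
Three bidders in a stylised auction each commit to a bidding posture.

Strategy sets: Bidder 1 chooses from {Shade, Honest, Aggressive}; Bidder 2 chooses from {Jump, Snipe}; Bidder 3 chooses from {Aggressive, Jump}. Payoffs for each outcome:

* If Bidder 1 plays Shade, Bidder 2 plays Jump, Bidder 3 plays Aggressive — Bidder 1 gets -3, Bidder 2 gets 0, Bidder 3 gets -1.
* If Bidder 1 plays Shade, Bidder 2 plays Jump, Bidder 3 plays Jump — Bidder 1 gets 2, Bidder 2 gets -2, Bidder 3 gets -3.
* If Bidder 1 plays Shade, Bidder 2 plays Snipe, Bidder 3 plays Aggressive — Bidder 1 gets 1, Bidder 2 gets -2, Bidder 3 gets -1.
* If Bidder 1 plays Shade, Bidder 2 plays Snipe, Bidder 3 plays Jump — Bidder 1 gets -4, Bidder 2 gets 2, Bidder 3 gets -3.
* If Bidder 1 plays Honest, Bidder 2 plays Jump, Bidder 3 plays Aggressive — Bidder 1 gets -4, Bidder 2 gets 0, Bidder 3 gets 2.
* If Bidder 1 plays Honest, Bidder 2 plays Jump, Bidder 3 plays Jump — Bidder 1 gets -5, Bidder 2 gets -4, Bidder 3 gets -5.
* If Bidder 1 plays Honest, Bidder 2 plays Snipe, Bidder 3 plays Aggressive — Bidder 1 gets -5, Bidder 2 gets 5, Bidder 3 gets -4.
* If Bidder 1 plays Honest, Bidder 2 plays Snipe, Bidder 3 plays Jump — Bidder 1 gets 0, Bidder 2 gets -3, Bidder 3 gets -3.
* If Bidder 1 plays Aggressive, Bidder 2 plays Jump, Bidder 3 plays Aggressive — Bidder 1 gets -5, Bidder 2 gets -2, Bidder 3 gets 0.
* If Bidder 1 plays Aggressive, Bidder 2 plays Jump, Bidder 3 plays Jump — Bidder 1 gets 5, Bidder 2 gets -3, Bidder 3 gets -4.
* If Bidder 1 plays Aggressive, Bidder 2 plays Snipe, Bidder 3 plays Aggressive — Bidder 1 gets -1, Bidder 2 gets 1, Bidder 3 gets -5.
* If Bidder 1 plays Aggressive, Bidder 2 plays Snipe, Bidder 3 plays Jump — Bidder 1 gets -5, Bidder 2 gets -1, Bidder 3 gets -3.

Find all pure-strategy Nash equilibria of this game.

Pure-strategy Nash equilibria: (Shade, Jump, Aggressive); (Honest, Snipe, Jump)

Bidder 1 against (Jump, Aggressive): payoffs -3, -4, -5 → best response Shade.
Bidder 1 against (Jump, Jump): payoffs 2, -5, 5 → best response Aggressive.
Bidder 1 against (Snipe, Aggressive): payoffs 1, -5, -1 → best response Shade.
Bidder 1 against (Snipe, Jump): payoffs -4, 0, -5 → best response Honest.
Bidder 2 against (Shade, Aggressive): payoffs 0, -2 → best response Jump.
Bidder 2 against (Shade, Jump): payoffs -2, 2 → best response Snipe.
Bidder 2 against (Honest, Aggressive): payoffs 0, 5 → best response Snipe.
Bidder 2 against (Honest, Jump): payoffs -4, -3 → best response Snipe.
Bidder 2 against (Aggressive, Aggressive): payoffs -2, 1 → best response Snipe.
Bidder 2 against (Aggressive, Jump): payoffs -3, -1 → best response Snipe.
Bidder 3 against (Shade, Jump): payoffs -1, -3 → best response Aggressive.
Bidder 3 against (Shade, Snipe): payoffs -1, -3 → best response Aggressive.
Bidder 3 against (Honest, Jump): payoffs 2, -5 → best response Aggressive.
Bidder 3 against (Honest, Snipe): payoffs -4, -3 → best response Jump.
Bidder 3 against (Aggressive, Jump): payoffs 0, -4 → best response Aggressive.
Bidder 3 against (Aggressive, Snipe): payoffs -5, -3 → best response Jump.
Mutual best responses: (Shade, Jump, Aggressive); (Honest, Snipe, Jump).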